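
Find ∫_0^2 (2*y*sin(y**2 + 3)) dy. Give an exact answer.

Let u = y**2 + 3, so du = 2*y dy. When y = 0, u = 3; when y = 2, u = 7.
The integral becomes ∫ sin(u) du from 3 to 7, with antiderivative -cos(u).
Back in y: F(y) = -cos(y**2 + 3).
Then F(2) - F(0) = (-cos(7)) - (-cos(3)) = cos(3) - cos(7).

cos(3) - cos(7)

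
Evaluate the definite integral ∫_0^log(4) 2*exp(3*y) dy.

42

Let u = exp(y), so du = exp(y) dy. When y = 0, u = 1; when y = log(4), u = 4.
The integral becomes 2·∫ u**2 du from 1 to 4, with antiderivative 2*u**3/3.
Back in y: F(y) = 2*exp(3*y)/3.
Then F(log(4)) - F(0) = (128/3) - (2/3) = 42.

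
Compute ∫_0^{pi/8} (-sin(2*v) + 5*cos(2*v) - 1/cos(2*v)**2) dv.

-1 + 3*sqrt(2)/2

An antiderivative is F(v) = 5*sin(2*v)/2 + cos(2*v)/2 - tan(2*v)/2.
Then F(pi/8) - F(0) = (-1/2 + 3*sqrt(2)/2) - (1/2) = -1 + 3*sqrt(2)/2.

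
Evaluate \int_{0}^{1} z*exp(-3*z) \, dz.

(-4 + exp(3))*exp(-3)/9

Integrate by parts once (u = z, dv = exp(-3*z) dz).
An antiderivative is F(z) = (-3*z - 1)*exp(-3*z)/9.
Then F(1) - F(0) = (-4*exp(-3)/9) - (-1/9) = (-4 + exp(3))*exp(-3)/9.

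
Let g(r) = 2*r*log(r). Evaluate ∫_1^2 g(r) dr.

-3/2 + log(16)

Integrate by parts once (u = ln r, dv = 2*r dr).
An antiderivative is F(r) = r**2*(2*log(r) - 1)/2.
Then F(2) - F(1) = (-2 + log(16)) - (-1/2) = -3/2 + log(16).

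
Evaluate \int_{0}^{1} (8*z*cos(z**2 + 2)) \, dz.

-4*sin(2) + 4*sin(3)

Let u = z**2 + 2, so du = 2*z dz. When z = 0, u = 2; when z = 1, u = 3.
The integral becomes 4·∫ cos(u) du from 2 to 3, with antiderivative 4*sin(u).
Back in z: F(z) = 4*sin(z**2 + 2).
Then F(1) - F(0) = (4*sin(3)) - (4*sin(2)) = -4*sin(2) + 4*sin(3).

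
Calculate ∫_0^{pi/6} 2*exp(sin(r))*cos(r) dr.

Let u = sin(r), so du = cos(r) dr. When r = 0, u = 0; when r = pi/6, u = 1/2.
The integral becomes 2·∫ exp(u) du from 0 to 1/2, with antiderivative 2*exp(u).
Back in r: F(r) = 2*exp(sin(r)).
Then F(pi/6) - F(0) = (2*exp(1/2)) - (2) = -2 + 2*exp(1/2).

-2 + 2*exp(1/2)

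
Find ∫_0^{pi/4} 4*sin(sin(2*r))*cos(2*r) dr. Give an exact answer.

Let u = sin(2*r), so du = 2*cos(2*r) dr. When r = 0, u = 0; when r = pi/4, u = 1.
The integral becomes 2·∫ sin(u) du from 0 to 1, with antiderivative -2*cos(u).
Back in r: F(r) = -2*cos(sin(2*r)).
Then F(pi/4) - F(0) = (-2*cos(1)) - (-2) = 2 - 2*cos(1).

2 - 2*cos(1)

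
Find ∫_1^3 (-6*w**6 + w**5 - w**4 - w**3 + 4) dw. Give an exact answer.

-190342/105

By the power rule, an antiderivative is F(w) = -6*w**7/7 + w**6/6 - w**5/5 - w**4/4 + 4*w.
Then F(3) - F(1) = (-253389/140) - (1201/420) = -190342/105.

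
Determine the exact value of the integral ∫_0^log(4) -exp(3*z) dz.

An antiderivative is F(z) = -exp(3*z)/3.
Then F(log(4)) - F(0) = (-64/3) - (-1/3) = -21.

-21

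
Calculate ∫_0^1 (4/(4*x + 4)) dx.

log(2)

Let u = 4*x + 4, so du = 4 dx. When x = 0, u = 4; when x = 1, u = 8.
The integral becomes ∫ 1/u du from 4 to 8, with antiderivative log(u).
Back in x: F(x) = log(4*x + 4).
Then F(1) - F(0) = (log(8)) - (log(4)) = log(2).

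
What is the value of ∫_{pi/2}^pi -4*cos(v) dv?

4

An antiderivative is F(v) = -4*sin(v).
Then F(pi) - F(pi/2) = (0) - (-4) = 4.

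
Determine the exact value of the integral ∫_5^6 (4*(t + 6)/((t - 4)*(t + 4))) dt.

Factor the denominator: t**2 - 16 = (t + 4)(t - 4).
Partial fractions: 4*(t + 6)/((t - 4)*(t + 4)) = -1/(t + 4) + 5/(t - 4).
An antiderivative is F(t) = 5*log(t - 4) - log(t + 4).
Then F(6) - F(5) = (log(16/5)) - (-log(9)) = -log(5) + 2*log(3) + 4*log(2).

-log(5) + 2*log(3) + 4*log(2)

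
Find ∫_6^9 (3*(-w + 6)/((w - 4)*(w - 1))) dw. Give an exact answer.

Factor the denominator: w**2 - 5*w + 4 = (w - 1)(w - 4).
Partial fractions: 3*(-w + 6)/((w - 4)*(w - 1)) = -5/(w - 1) + 2/(w - 4).
An antiderivative is F(w) = 2*log(w - 4) - 5*log(w - 1).
Then F(9) - F(6) = (-15*log(2) + 2*log(5)) - (-5*log(5) + 2*log(2)) = -17*log(2) + 7*log(5).

-17*log(2) + 7*log(5)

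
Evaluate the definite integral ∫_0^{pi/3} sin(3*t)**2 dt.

pi/6

Use the identity sin^2(3*t) = (1 - cos(6*t))/2.
An antiderivative is F(t) = t/2 - sin(6*t)/12.
Then F(pi/3) - F(0) = (pi/6) - (0) = pi/6.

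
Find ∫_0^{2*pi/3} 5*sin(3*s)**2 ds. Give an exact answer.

Use the identity sin^2(3*s) = (1 - cos(6*s))/2.
An antiderivative is F(s) = 5*s/2 - 5*sin(6*s)/12.
Then F(2*pi/3) - F(0) = (5*pi/3) - (0) = 5*pi/3.

5*pi/3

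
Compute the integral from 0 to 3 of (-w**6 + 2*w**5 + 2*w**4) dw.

By the power rule, an antiderivative is F(w) = -w**7/7 + w**6/3 + 2*w**5/5.
Then F(3) - F(0) = (972/35) - (0) = 972/35.

972/35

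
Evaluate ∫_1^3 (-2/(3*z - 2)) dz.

An antiderivative is F(z) = -2*log(3*z - 2)/3.
Then F(3) - F(1) = (-2*log(7)/3) - (0) = -2*log(7)/3.

-2*log(7)/3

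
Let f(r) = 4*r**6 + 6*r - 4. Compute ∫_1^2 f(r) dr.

By the power rule, an antiderivative is F(r) = 4*r**7/7 + 3*r**2 - 4*r.
Then F(2) - F(1) = (540/7) - (-3/7) = 543/7.

543/7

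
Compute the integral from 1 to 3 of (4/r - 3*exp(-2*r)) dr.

-3*exp(-2)/2 + 3*exp(-6)/2 + 4*log(3)

An antiderivative is F(r) = 4*log(r) + 3*exp(-2*r)/2.
Then F(3) - F(1) = (3*exp(-6)/2 + 4*log(3)) - (3*exp(-2)/2) = -3*exp(-2)/2 + 3*exp(-6)/2 + 4*log(3).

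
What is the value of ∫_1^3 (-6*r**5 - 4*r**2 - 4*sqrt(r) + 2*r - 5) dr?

By the power rule, an antiderivative is F(r) = -r**6 - 8*r**(3/2)/3 - 4*r**3/3 + r**2 - 5*r.
Then F(3) - F(1) = (-771 - 8*sqrt(3)) - (-9) = -762 - 8*sqrt(3).

-762 - 8*sqrt(3)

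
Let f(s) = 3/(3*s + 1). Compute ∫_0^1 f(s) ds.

An antiderivative is F(s) = log(3*s + 1).
Then F(1) - F(0) = (log(4)) - (0) = log(4).

log(4)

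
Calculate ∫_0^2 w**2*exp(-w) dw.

2 - 10*exp(-2)

Integrate by parts twice (u = w^2, dv = exp(-w) dw).
An antiderivative is F(w) = (-w**2 - 2*w - 2)*exp(-w).
Then F(2) - F(0) = (-10*exp(-2)) - (-2) = 2 - 10*exp(-2).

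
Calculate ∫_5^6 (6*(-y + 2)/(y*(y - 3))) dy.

-6*log(3) - 2*log(2) + 4*log(5)

Factor the denominator: y**2 - 3*y = y(y - 3).
Partial fractions: 6*(-y + 2)/(y*(y - 3)) = -4/y - 2/(y - 3).
An antiderivative is F(y) = -4*log(y) - 2*log(y - 3).
Then F(6) - F(5) = (-6*log(3) - 4*log(2)) - (-4*log(5) - 2*log(2)) = -6*log(3) - 2*log(2) + 4*log(5).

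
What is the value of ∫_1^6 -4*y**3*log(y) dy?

Integrate by parts once (u = ln y, dv = -4*y**3 dy).
An antiderivative is F(y) = -y**4*(4*log(y) - 1)/4.
Then F(6) - F(1) = (-1296*log(3) - 1296*log(2) + 324) - (1/4) = -1296*log(3) - 1296*log(2) + 1295/4.

-1296*log(3) - 1296*log(2) + 1295/4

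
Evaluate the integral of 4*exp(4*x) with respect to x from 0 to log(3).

Let u = exp(x), so du = exp(x) dx. When x = 0, u = 1; when x = log(3), u = 3.
The integral becomes 4·∫ u**3 du from 1 to 3, with antiderivative u**4.
Back in x: F(x) = exp(4*x).
Then F(log(3)) - F(0) = (81) - (1) = 80.

80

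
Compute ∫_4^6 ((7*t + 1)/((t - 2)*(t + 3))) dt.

-4*log(7) + 3*log(2) + 8*log(3)

Factor the denominator: t**2 + t - 6 = (t + 3)(t - 2).
Partial fractions: (7*t + 1)/((t - 2)*(t + 3)) = 4/(t + 3) + 3/(t - 2).
An antiderivative is F(t) = 3*log(t - 2) + 4*log(t + 3).
Then F(6) - F(4) = (6*log(2) + 8*log(3)) - (3*log(2) + 4*log(7)) = -4*log(7) + 3*log(2) + 8*log(3).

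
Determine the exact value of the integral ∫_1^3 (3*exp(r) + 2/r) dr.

An antiderivative is F(r) = 3*exp(r) + 2*log(r).
Then F(3) - F(1) = (log(9) + 3*exp(3)) - (3*exp(1)) = -3*exp(1) + log(9) + 3*exp(3).

-3*exp(1) + log(9) + 3*exp(3)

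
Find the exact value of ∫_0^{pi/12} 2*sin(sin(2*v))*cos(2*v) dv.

Let u = sin(2*v), so du = 2*cos(2*v) dv. When v = 0, u = 0; when v = pi/12, u = 1/2.
The integral becomes ∫ sin(u) du from 0 to 1/2, with antiderivative -cos(u).
Back in v: F(v) = -cos(sin(2*v)).
Then F(pi/12) - F(0) = (-cos(1/2)) - (-1) = 1 - cos(1/2).

1 - cos(1/2)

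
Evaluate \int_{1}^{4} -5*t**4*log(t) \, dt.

1023/5 - 2048*log(2)

Integrate by parts once (u = ln t, dv = -5*t**4 dt).
An antiderivative is F(t) = -t**5*(5*log(t) - 1)/5.
Then F(4) - F(1) = (1024/5 - 2048*log(2)) - (1/5) = 1023/5 - 2048*log(2).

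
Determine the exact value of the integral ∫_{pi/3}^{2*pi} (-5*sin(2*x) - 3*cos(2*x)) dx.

An antiderivative is F(x) = -3*sin(2*x)/2 + 5*cos(2*x)/2.
Then F(2*pi) - F(pi/3) = (5/2) - (-3*sqrt(3)/4 - 5/4) = 3*sqrt(3)/4 + 15/4.

3*sqrt(3)/4 + 15/4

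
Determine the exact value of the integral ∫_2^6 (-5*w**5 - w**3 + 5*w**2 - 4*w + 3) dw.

-38852

By the power rule, an antiderivative is F(w) = -5*w**6/6 - w**4/4 + 5*w**3/3 - 2*w**2 + 3*w.
Then F(6) - F(2) = (-38898) - (-46) = -38852.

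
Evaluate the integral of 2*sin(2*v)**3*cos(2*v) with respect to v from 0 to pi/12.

Let u = sin(2*v), so du = 2*cos(2*v) dv. When v = 0, u = 0; when v = pi/12, u = 1/2.
The integral becomes ∫ u**3 du from 0 to 1/2, with antiderivative u**4/4.
Back in v: F(v) = sin(2*v)**4/4.
Then F(pi/12) - F(0) = (1/64) - (0) = 1/64.

1/64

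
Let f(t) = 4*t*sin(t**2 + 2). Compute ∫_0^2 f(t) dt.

Let u = t**2 + 2, so du = 2*t dt. When t = 0, u = 2; when t = 2, u = 6.
The integral becomes 2·∫ sin(u) du from 2 to 6, with antiderivative -2*cos(u).
Back in t: F(t) = -2*cos(t**2 + 2).
Then F(2) - F(0) = (-2*cos(6)) - (-2*cos(2)) = -2*cos(6) + 2*cos(2).

-2*cos(6) + 2*cos(2)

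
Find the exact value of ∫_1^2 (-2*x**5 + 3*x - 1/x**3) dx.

-135/8

By the power rule, an antiderivative is F(x) = -x**6/3 + 3*x**2/2 + 1/(2*x**2).
Then F(2) - F(1) = (-365/24) - (5/3) = -135/8.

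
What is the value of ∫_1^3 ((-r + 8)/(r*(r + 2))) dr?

-5*log(5) + 9*log(3)

Factor the denominator: r**2 + 2*r = (r + 2)r.
Partial fractions: (-r + 8)/(r*(r + 2)) = -5/(r + 2) + 4/r.
An antiderivative is F(r) = 4*log(r) - 5*log(r + 2).
Then F(3) - F(1) = (-5*log(5) + 4*log(3)) - (-5*log(3)) = -5*log(5) + 9*log(3).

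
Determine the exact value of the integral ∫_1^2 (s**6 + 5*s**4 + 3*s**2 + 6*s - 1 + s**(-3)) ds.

By the power rule, an antiderivative is F(s) = s**7/7 + s**5 + s**3 + 3*s**2 - s - 1/(2*s**2).
Then F(2) - F(1) = (3817/56) - (51/14) = 3613/56.

3613/56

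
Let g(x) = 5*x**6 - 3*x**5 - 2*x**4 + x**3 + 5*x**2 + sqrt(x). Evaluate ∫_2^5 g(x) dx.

By the power rule, an antiderivative is F(x) = 5*x**7/7 - x**6/2 - 2*x**5/5 + x**4/4 + 2*x**(3/2)/3 + 5*x**3/3.
Then F(5) - F(2) = (10*sqrt(5)/3 + 3956875/84) - (4*sqrt(2)/3 + 6716/105) = -4*sqrt(2)/3 + 10*sqrt(5)/3 + 6585837/140.

-4*sqrt(2)/3 + 10*sqrt(5)/3 + 6585837/140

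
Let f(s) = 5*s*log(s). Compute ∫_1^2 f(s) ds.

Integrate by parts once (u = ln s, dv = 5*s ds).
An antiderivative is F(s) = 5*s**2*(2*log(s) - 1)/4.
Then F(2) - F(1) = (-5 + 10*log(2)) - (-5/4) = -15/4 + 10*log(2).

-15/4 + 10*log(2)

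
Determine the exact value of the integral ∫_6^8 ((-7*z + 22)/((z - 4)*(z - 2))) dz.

Factor the denominator: z**2 - 6*z + 8 = (z - 2)(z - 4).
Partial fractions: (-7*z + 22)/((z - 4)*(z - 2)) = -4/(z - 2) - 3/(z - 4).
An antiderivative is F(z) = -3*log(z - 4) - 4*log(z - 2).
Then F(8) - F(6) = (-10*log(2) - 4*log(3)) - (-11*log(2)) = log(2/81).

log(2/81)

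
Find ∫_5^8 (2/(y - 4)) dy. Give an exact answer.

An antiderivative is F(y) = 2*log(y - 4).
Then F(8) - F(5) = (log(16)) - (0) = log(16).

log(16)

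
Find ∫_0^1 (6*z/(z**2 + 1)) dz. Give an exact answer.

log(8)

Let u = z**2 + 1, so du = 2*z dz. When z = 0, u = 1; when z = 1, u = 2.
The integral becomes 3·∫ 1/u du from 1 to 2, with antiderivative 3*log(u).
Back in z: F(z) = 3*log(z**2 + 1).
Then F(1) - F(0) = (log(8)) - (0) = log(8).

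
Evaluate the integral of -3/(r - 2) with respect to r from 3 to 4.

An antiderivative is F(r) = -3*log(r - 2).
Then F(4) - F(3) = (-log(8)) - (0) = -log(8).

-log(8)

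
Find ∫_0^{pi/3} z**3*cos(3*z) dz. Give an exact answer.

Integrate by parts 3 times (u = z^3, dv = cos(3*z) dz).
An antiderivative is F(z) = z**3*sin(3*z)/3 + z**2*cos(3*z)/3 - 2*z*sin(3*z)/9 - 2*cos(3*z)/27.
Then F(pi/3) - F(0) = (2/27 - pi**2/27) - (-2/27) = 4/27 - pi**2/27.

4/27 - pi**2/27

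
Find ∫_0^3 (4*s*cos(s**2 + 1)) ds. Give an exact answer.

-2*sin(1) + 2*sin(10)

Let u = s**2 + 1, so du = 2*s ds. When s = 0, u = 1; when s = 3, u = 10.
The integral becomes 2·∫ cos(u) du from 1 to 10, with antiderivative 2*sin(u).
Back in s: F(s) = 2*sin(s**2 + 1).
Then F(3) - F(0) = (2*sin(10)) - (2*sin(1)) = -2*sin(1) + 2*sin(10).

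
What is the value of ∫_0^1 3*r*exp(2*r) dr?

3/4 + 3*exp(2)/4

Integrate by parts once (u = r, dv = 3*exp(2*r) dr).
An antiderivative is F(r) = (6*r - 3)*exp(2*r)/4.
Then F(1) - F(0) = (3*exp(2)/4) - (-3/4) = 3/4 + 3*exp(2)/4.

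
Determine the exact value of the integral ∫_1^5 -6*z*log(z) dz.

Integrate by parts once (u = ln z, dv = -6*z dz).
An antiderivative is F(z) = -3*z**2*(2*log(z) - 1)/2.
Then F(5) - F(1) = (75/2 - 75*log(5)) - (3/2) = 36 - 75*log(5).

36 - 75*log(5)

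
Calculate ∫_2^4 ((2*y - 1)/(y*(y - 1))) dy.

log(6)

Factor the denominator: y**2 - y = y(y - 1).
Partial fractions: (2*y - 1)/(y*(y - 1)) = 1/y + 1/(y - 1).
An antiderivative is F(y) = log(y) + log(y - 1).
Then F(4) - F(2) = (log(12)) - (log(2)) = log(6).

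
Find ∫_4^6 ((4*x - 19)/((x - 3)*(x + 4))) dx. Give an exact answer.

-10*log(2) - log(3) + 5*log(5)

Factor the denominator: x**2 + x - 12 = (x + 4)(x - 3).
Partial fractions: (4*x - 19)/((x - 3)*(x + 4)) = 5/(x + 4) - 1/(x - 3).
An antiderivative is F(x) = -log(x - 3) + 5*log(x + 4).
Then F(6) - F(4) = (-log(3) + 5*log(2) + 5*log(5)) - (15*log(2)) = -10*log(2) - log(3) + 5*log(5).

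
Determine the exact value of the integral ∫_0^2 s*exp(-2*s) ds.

(-5 + exp(4))*exp(-4)/4

Integrate by parts once (u = s, dv = exp(-2*s) ds).
An antiderivative is F(s) = (-2*s - 1)*exp(-2*s)/4.
Then F(2) - F(0) = (-5*exp(-4)/4) - (-1/4) = (-5 + exp(4))*exp(-4)/4.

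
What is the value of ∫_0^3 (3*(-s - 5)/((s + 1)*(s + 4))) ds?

Factor the denominator: s**2 + 5*s + 4 = (s + 4)(s + 1).
Partial fractions: 3*(-s - 5)/((s + 1)*(s + 4)) = 1/(s + 4) - 4/(s + 1).
An antiderivative is F(s) = -4*log(s + 1) + log(s + 4).
Then F(3) - F(0) = (-8*log(2) + log(7)) - (log(4)) = -10*log(2) + log(7).

-10*log(2) + log(7)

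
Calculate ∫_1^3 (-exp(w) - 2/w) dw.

An antiderivative is F(w) = -exp(w) - 2*log(w).
Then F(3) - F(1) = (-exp(3) - log(9)) - (-exp(1)) = -exp(3) - log(9) + exp(1).

-exp(3) - log(9) + exp(1)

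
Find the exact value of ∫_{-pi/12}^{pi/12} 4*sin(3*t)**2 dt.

-2/3 + pi/3

Use the identity sin^2(3*t) = (1 - cos(6*t))/2.
An antiderivative is F(t) = 2*t - sin(6*t)/3.
Then F(pi/12) - F(-pi/12) = (-1/3 + pi/6) - (1/3 - pi/6) = -2/3 + pi/3.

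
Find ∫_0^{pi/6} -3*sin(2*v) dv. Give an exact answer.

An antiderivative is F(v) = 3*cos(2*v)/2.
Then F(pi/6) - F(0) = (3/4) - (3/2) = -3/4.

-3/4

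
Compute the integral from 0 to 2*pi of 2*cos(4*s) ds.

An antiderivative is F(s) = sin(4*s)/2.
Then F(2*pi) - F(0) = (0) - (0) = 0.

0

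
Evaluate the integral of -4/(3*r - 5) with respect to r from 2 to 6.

An antiderivative is F(r) = -4*log(3*r - 5)/3.
Then F(6) - F(2) = (-4*log(13)/3) - (0) = -4*log(13)/3.

-4*log(13)/3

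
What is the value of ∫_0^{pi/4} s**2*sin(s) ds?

-2 - sqrt(2)*pi**2/32 + sqrt(2)*pi/4 + sqrt(2)

Integrate by parts twice (u = s^2, dv = sin(s) ds).
An antiderivative is F(s) = -s**2*cos(s) + 2*s*sin(s) + 2*cos(s).
Then F(pi/4) - F(0) = (sqrt(2)*(-pi**2 + 8*pi + 32)/32) - (2) = -2 - sqrt(2)*pi**2/32 + sqrt(2)*pi/4 + sqrt(2).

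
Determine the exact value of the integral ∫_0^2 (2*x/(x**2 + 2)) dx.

Let u = x**2 + 2, so du = 2*x dx. When x = 0, u = 2; when x = 2, u = 6.
The integral becomes ∫ 1/u du from 2 to 6, with antiderivative log(u).
Back in x: F(x) = log(x**2 + 2).
Then F(2) - F(0) = (log(6)) - (log(2)) = log(3).

log(3)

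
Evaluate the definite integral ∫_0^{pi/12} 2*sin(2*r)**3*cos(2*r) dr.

Let u = sin(2*r), so du = 2*cos(2*r) dr. When r = 0, u = 0; when r = pi/12, u = 1/2.
The integral becomes ∫ u**3 du from 0 to 1/2, with antiderivative u**4/4.
Back in r: F(r) = sin(2*r)**4/4.
Then F(pi/12) - F(0) = (1/64) - (0) = 1/64.

1/64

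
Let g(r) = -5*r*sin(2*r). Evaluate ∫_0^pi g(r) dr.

5*pi/2

Integrate by parts once (u = r, dv = -5*sin(2*r) dr).
An antiderivative is F(r) = 5*r*cos(2*r)/2 - 5*sin(2*r)/4.
Then F(pi) - F(0) = (5*pi/2) - (0) = 5*pi/2.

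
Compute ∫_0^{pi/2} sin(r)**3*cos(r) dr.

1/4

Let u = sin(r), so du = cos(r) dr. When r = 0, u = 0; when r = pi/2, u = 1.
The integral becomes ∫ u**3 du from 0 to 1, with antiderivative u**4/4.
Back in r: F(r) = sin(r)**4/4.
Then F(pi/2) - F(0) = (1/4) - (0) = 1/4.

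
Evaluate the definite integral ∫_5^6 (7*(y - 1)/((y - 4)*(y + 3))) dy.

-9*log(2) + 8*log(3)

Factor the denominator: y**2 - y - 12 = (y + 3)(y - 4).
Partial fractions: 7*(y - 1)/((y - 4)*(y + 3)) = 4/(y + 3) + 3/(y - 4).
An antiderivative is F(y) = 3*log(y - 4) + 4*log(y + 3).
Then F(6) - F(5) = (3*log(2) + 8*log(3)) - (12*log(2)) = -9*log(2) + 8*log(3).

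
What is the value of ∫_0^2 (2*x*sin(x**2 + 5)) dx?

cos(5) - cos(9)

Let u = x**2 + 5, so du = 2*x dx. When x = 0, u = 5; when x = 2, u = 9.
The integral becomes ∫ sin(u) du from 5 to 9, with antiderivative -cos(u).
Back in x: F(x) = -cos(x**2 + 5).
Then F(2) - F(0) = (-cos(9)) - (-cos(5)) = cos(5) - cos(9).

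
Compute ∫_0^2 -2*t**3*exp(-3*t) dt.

-4/27 + 244*exp(-6)/27

Integrate by parts 3 times (u = t^3, dv = -2*exp(-3*t) dt).
An antiderivative is F(t) = (18*t**3 + 18*t**2 + 12*t + 4)*exp(-3*t)/27.
Then F(2) - F(0) = (244*exp(-6)/27) - (4/27) = -4/27 + 244*exp(-6)/27.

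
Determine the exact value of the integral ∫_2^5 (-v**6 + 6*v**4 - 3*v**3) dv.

-1104261/140

By the power rule, an antiderivative is F(v) = -v**7/7 + 6*v**5/5 - 3*v**4/4.
Then F(5) - F(2) = (-220625/28) - (284/35) = -1104261/140.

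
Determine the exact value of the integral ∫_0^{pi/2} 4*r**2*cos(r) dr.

Integrate by parts twice (u = r^2, dv = 4*cos(r) dr).
An antiderivative is F(r) = 4*r**2*sin(r) + 8*r*cos(r) - 8*sin(r).
Then F(pi/2) - F(0) = (-8 + pi**2) - (0) = -8 + pi**2.

-8 + pi**2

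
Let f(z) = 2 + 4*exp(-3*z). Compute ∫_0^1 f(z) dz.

An antiderivative is F(z) = 2*z - 4*exp(-3*z)/3.
Then F(1) - F(0) = (2 - 4*exp(-3)/3) - (-4/3) = 10/3 - 4*exp(-3)/3.

10/3 - 4*exp(-3)/3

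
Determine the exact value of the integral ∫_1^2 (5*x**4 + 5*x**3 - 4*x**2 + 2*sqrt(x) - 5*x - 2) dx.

By the power rule, an antiderivative is F(x) = x**5 + 5*x**4/4 + 4*x**(3/2)/3 - 4*x**3/3 - 5*x**2/2 - 2*x.
Then F(2) - F(1) = (8*sqrt(2)/3 + 82/3) - (-9/4) = 8*sqrt(2)/3 + 355/12.

8*sqrt(2)/3 + 355/12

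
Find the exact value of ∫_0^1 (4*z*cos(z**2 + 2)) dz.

-2*sin(2) + 2*sin(3)

Let u = z**2 + 2, so du = 2*z dz. When z = 0, u = 2; when z = 1, u = 3.
The integral becomes 2·∫ cos(u) du from 2 to 3, with antiderivative 2*sin(u).
Back in z: F(z) = 2*sin(z**2 + 2).
Then F(1) - F(0) = (2*sin(3)) - (2*sin(2)) = -2*sin(2) + 2*sin(3).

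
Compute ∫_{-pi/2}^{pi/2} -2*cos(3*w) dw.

An antiderivative is F(w) = -2*sin(3*w)/3.
Then F(pi/2) - F(-pi/2) = (2/3) - (-2/3) = 4/3.

4/3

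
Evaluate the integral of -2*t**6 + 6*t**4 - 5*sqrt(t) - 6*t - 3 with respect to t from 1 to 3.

By the power rule, an antiderivative is F(t) = -2*t**7/7 + 6*t**5/5 - 10*t**(3/2)/3 - 3*t**2 - 3*t.
Then F(3) - F(1) = (-12924/35 - 10*sqrt(3)) - (-884/105) = -37888/105 - 10*sqrt(3).

-37888/105 - 10*sqrt(3)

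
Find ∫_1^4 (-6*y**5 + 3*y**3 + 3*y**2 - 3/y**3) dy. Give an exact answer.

-122949/32

By the power rule, an antiderivative is F(y) = -y**6 + 3*y**4/4 + y**3 + 3/(2*y**2).
Then F(4) - F(1) = (-122877/32) - (9/4) = -122949/32.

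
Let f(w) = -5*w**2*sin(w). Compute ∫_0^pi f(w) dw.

20 - 5*pi**2

Integrate by parts twice (u = w^2, dv = -5*sin(w) dw).
An antiderivative is F(w) = 5*w**2*cos(w) - 10*w*sin(w) - 10*cos(w).
Then F(pi) - F(0) = (10 - 5*pi**2) - (-10) = 20 - 5*pi**2.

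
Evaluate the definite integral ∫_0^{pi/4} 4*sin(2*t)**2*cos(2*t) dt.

2/3

Let u = sin(2*t), so du = 2*cos(2*t) dt. When t = 0, u = 0; when t = pi/4, u = 1.
The integral becomes 2·∫ u**2 du from 0 to 1, with antiderivative 2*u**3/3.
Back in t: F(t) = 2*sin(2*t)**3/3.
Then F(pi/4) - F(0) = (2/3) - (0) = 2/3.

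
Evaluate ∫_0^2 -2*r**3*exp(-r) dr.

-12 + 76*exp(-2)

Integrate by parts 3 times (u = r^3, dv = -2*exp(-r) dr).
An antiderivative is F(r) = (2*r**3 + 6*r**2 + 12*r + 12)*exp(-r).
Then F(2) - F(0) = (76*exp(-2)) - (12) = -12 + 76*exp(-2).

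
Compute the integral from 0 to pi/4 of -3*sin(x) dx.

An antiderivative is F(x) = 3*cos(x).
Then F(pi/4) - F(0) = (3*sqrt(2)/2) - (3) = -3 + 3*sqrt(2)/2.

-3 + 3*sqrt(2)/2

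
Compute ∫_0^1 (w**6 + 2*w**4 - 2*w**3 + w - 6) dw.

-191/35

By the power rule, an antiderivative is F(w) = w**7/7 + 2*w**5/5 - w**4/2 + w**2/2 - 6*w.
Then F(1) - F(0) = (-191/35) - (0) = -191/35.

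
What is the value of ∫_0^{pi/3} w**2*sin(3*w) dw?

Integrate by parts twice (u = w^2, dv = sin(3*w) dw).
An antiderivative is F(w) = -w**2*cos(3*w)/3 + 2*w*sin(3*w)/9 + 2*cos(3*w)/27.
Then F(pi/3) - F(0) = (-2/27 + pi**2/27) - (2/27) = -4/27 + pi**2/27.

-4/27 + pi**2/27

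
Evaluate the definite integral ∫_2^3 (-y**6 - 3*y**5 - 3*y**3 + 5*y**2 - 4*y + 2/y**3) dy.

-41176/63

By the power rule, an antiderivative is F(y) = -y**7/7 - y**6/2 - 3*y**4/4 + 5*y**3/3 - 2*y**2 - 1/y**2.
Then F(3) - F(2) = (-179119/252) - (-4805/84) = -41176/63.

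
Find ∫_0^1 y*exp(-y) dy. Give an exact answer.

1 - 2*exp(-1)

Integrate by parts once (u = y, dv = exp(-y) dy).
An antiderivative is F(y) = (-y - 1)*exp(-y).
Then F(1) - F(0) = (-2*exp(-1)) - (-1) = 1 - 2*exp(-1).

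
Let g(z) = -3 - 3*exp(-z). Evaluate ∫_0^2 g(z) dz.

-9 + 3*exp(-2)

An antiderivative is F(z) = -3*z + 3*exp(-z).
Then F(2) - F(0) = (-6 + 3*exp(-2)) - (3) = -9 + 3*exp(-2).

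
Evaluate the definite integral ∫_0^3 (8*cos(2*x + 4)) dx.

4*sin(10) - 4*sin(4)

Let u = 2*x + 4, so du = 2 dx. When x = 0, u = 4; when x = 3, u = 10.
The integral becomes 4·∫ cos(u) du from 4 to 10, with antiderivative 4*sin(u).
Back in x: F(x) = 4*sin(2*x + 4).
Then F(3) - F(0) = (4*sin(10)) - (4*sin(4)) = 4*sin(10) - 4*sin(4).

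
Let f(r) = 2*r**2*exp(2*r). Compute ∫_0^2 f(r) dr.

-1/2 + 5*exp(4)/2

Integrate by parts twice (u = r^2, dv = 2*exp(2*r) dr).
An antiderivative is F(r) = (2*r**2 - 2*r + 1)*exp(2*r)/2.
Then F(2) - F(0) = (5*exp(4)/2) - (1/2) = -1/2 + 5*exp(4)/2.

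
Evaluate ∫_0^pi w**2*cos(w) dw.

Integrate by parts twice (u = w^2, dv = cos(w) dw).
An antiderivative is F(w) = w**2*sin(w) + 2*w*cos(w) - 2*sin(w).
Then F(pi) - F(0) = (-2*pi) - (0) = -2*pi.

-2*pi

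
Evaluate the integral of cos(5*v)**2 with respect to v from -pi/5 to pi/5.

pi/5

Use the identity cos^2(5*v) = (1 + cos(10*v))/2.
An antiderivative is F(v) = v/2 + sin(10*v)/20.
Then F(pi/5) - F(-pi/5) = (pi/10) - (-pi/10) = pi/5.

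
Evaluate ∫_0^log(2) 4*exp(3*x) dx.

Let u = exp(x), so du = exp(x) dx. When x = 0, u = 1; when x = log(2), u = 2.
The integral becomes 4·∫ u**2 du from 1 to 2, with antiderivative 4*u**3/3.
Back in x: F(x) = 4*exp(3*x)/3.
Then F(log(2)) - F(0) = (32/3) - (4/3) = 28/3.

28/3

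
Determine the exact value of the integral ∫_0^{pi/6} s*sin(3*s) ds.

Integrate by parts once (u = s, dv = sin(3*s) ds).
An antiderivative is F(s) = -s*cos(3*s)/3 + sin(3*s)/9.
Then F(pi/6) - F(0) = (1/9) - (0) = 1/9.

1/9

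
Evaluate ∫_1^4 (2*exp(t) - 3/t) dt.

-2*exp(1) - 6*log(2) + 2*exp(4)

An antiderivative is F(t) = 2*exp(t) - 3*log(t).
Then F(4) - F(1) = (-log(64) + 2*exp(4)) - (2*exp(1)) = -2*exp(1) - 6*log(2) + 2*exp(4).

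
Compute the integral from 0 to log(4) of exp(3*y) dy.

21

Let u = exp(y), so du = exp(y) dy. When y = 0, u = 1; when y = log(4), u = 4.
The integral becomes ∫ u**2 du from 1 to 4, with antiderivative u**3/3.
Back in y: F(y) = exp(3*y)/3.
Then F(log(4)) - F(0) = (64/3) - (1/3) = 21.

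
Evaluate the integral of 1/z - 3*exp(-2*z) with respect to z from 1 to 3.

-3*exp(-2)/2 + 3*exp(-6)/2 + log(3)

An antiderivative is F(z) = log(z) + 3*exp(-2*z)/2.
Then F(3) - F(1) = (3*exp(-6)/2 + log(3)) - (3*exp(-2)/2) = -3*exp(-2)/2 + 3*exp(-6)/2 + log(3).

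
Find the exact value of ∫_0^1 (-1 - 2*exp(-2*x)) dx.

An antiderivative is F(x) = -x + exp(-2*x).
Then F(1) - F(0) = (-1 + exp(-2)) - (1) = -2 + exp(-2).

-2 + exp(-2)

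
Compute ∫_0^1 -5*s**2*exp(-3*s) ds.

Integrate by parts twice (u = s^2, dv = -5*exp(-3*s) ds).
An antiderivative is F(s) = (45*s**2 + 30*s + 10)*exp(-3*s)/27.
Then F(1) - F(0) = (85*exp(-3)/27) - (10/27) = -10/27 + 85*exp(-3)/27.

-10/27 + 85*exp(-3)/27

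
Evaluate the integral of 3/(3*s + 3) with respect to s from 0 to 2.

Let u = 3*s + 3, so du = 3 ds. When s = 0, u = 3; when s = 2, u = 9.
The integral becomes ∫ 1/u du from 3 to 9, with antiderivative log(u).
Back in s: F(s) = log(3*s + 3).
Then F(2) - F(0) = (log(9)) - (log(3)) = log(3).

log(3)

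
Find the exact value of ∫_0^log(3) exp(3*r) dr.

26/3

Let u = exp(r), so du = exp(r) dr. When r = 0, u = 1; when r = log(3), u = 3.
The integral becomes ∫ u**2 du from 1 to 3, with antiderivative u**3/3.
Back in r: F(r) = exp(3*r)/3.
Then F(log(3)) - F(0) = (9) - (1/3) = 26/3.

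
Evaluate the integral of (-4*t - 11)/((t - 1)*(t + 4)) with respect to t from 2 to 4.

Factor the denominator: t**2 + 3*t - 4 = (t + 4)(t - 1).
Partial fractions: (-4*t - 11)/((t - 1)*(t + 4)) = -1/(t + 4) - 3/(t - 1).
An antiderivative is F(t) = -3*log(t - 1) - log(t + 4).
Then F(4) - F(2) = (-3*log(3) - 3*log(2)) - (-log(6)) = -log(36).

-log(36)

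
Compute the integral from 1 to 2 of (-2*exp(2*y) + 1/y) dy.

-exp(4) + log(2) + exp(2)

An antiderivative is F(y) = -exp(2*y) + log(y).
Then F(2) - F(1) = (-exp(4) + log(2)) - (-exp(2)) = -exp(4) + log(2) + exp(2).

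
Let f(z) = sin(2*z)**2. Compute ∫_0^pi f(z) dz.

Use the identity sin^2(2*z) = (1 - cos(4*z))/2.
An antiderivative is F(z) = z/2 - sin(4*z)/8.
Then F(pi) - F(0) = (pi/2) - (0) = pi/2.

pi/2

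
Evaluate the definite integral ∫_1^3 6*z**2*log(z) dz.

Integrate by parts once (u = ln z, dv = 6*z**2 dz).
An antiderivative is F(z) = 2*z**3*(3*log(z) - 1)/3.
Then F(3) - F(1) = (-18 + 54*log(3)) - (-2/3) = -52/3 + 54*log(3).

-52/3 + 54*log(3)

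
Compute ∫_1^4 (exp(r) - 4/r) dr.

-8*log(2) - exp(1) + exp(4)

An antiderivative is F(r) = exp(r) - 4*log(r).
Then F(4) - F(1) = (-8*log(2) + exp(4)) - (exp(1)) = -8*log(2) - exp(1) + exp(4).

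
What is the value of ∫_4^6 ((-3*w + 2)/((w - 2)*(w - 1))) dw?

Factor the denominator: w**2 - 3*w + 2 = (w - 1)(w - 2).
Partial fractions: (-3*w + 2)/((w - 2)*(w - 1)) = 1/(w - 1) - 4/(w - 2).
An antiderivative is F(w) = -4*log(w - 2) + log(w - 1).
Then F(6) - F(4) = (-8*log(2) + log(5)) - (log(3/16)) = log(5/48).

log(5/48)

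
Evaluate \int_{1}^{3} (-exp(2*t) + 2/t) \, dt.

An antiderivative is F(t) = -exp(2*t)/2 + 2*log(t).
Then F(3) - F(1) = (-exp(6)/2 + log(9)) - (-exp(2)/2) = -exp(6)/2 + log(9) + exp(2)/2.

-exp(6)/2 + log(9) + exp(2)/2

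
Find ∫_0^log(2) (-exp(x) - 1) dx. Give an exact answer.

An antiderivative is F(x) = -x - exp(x).
Then F(log(2)) - F(0) = (-2 - log(2)) - (-1) = -1 - log(2).

-1 - log(2)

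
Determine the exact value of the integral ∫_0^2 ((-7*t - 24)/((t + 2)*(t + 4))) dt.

Factor the denominator: t**2 + 6*t + 8 = (t + 4)(t + 2).
Partial fractions: (-7*t - 24)/((t + 2)*(t + 4)) = -2/(t + 4) - 5/(t + 2).
An antiderivative is F(t) = -5*log(t + 2) - 2*log(t + 4).
Then F(2) - F(0) = (-12*log(2) - 2*log(3)) - (-9*log(2)) = -log(72).

-log(72)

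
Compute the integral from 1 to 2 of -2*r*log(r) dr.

3/2 - log(16)

Integrate by parts once (u = ln r, dv = -2*r dr).
An antiderivative is F(r) = -r**2*(2*log(r) - 1)/2.
Then F(2) - F(1) = (2 - log(16)) - (1/2) = 3/2 - log(16).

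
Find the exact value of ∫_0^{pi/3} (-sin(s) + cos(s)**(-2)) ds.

-1/2 + sqrt(3)

An antiderivative is F(s) = cos(s) + tan(s).
Then F(pi/3) - F(0) = (1/2 + sqrt(3)) - (1) = -1/2 + sqrt(3).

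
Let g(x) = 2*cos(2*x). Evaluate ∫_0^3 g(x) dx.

Let u = 2*x, so du = 2 dx. When x = 0, u = 0; when x = 3, u = 6.
The integral becomes ∫ cos(u) du from 0 to 6, with antiderivative sin(u).
Back in x: F(x) = sin(2*x).
Then F(3) - F(0) = (sin(6)) - (0) = sin(6).

sin(6)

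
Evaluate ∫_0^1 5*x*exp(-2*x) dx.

Integrate by parts once (u = x, dv = 5*exp(-2*x) dx).
An antiderivative is F(x) = (-10*x - 5)*exp(-2*x)/4.
Then F(1) - F(0) = (-15*exp(-2)/4) - (-5/4) = 5/4 - 15*exp(-2)/4.

5/4 - 15*exp(-2)/4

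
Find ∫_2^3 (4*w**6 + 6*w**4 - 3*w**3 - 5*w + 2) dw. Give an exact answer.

191873/140

By the power rule, an antiderivative is F(w) = 4*w**7/7 + 6*w**5/5 - 3*w**4/4 - 5*w**2/2 + 2*w.
Then F(3) - F(2) = (204969/140) - (3274/35) = 191873/140.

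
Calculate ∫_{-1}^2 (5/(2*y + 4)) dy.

An antiderivative is F(y) = 5*log(2*y + 4)/2.
Then F(2) - F(-1) = (15*log(2)/2) - (5*log(2)/2) = log(32).

log(32)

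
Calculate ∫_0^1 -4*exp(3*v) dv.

An antiderivative is F(v) = -4*exp(3*v)/3.
Then F(1) - F(0) = (-4*exp(3)/3) - (-4/3) = 4/3 - 4*exp(3)/3.

4/3 - 4*exp(3)/3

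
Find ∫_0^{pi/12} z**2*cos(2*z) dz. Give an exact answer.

Integrate by parts twice (u = z^2, dv = cos(2*z) dz).
An antiderivative is F(z) = z**2*sin(2*z)/2 + z*cos(2*z)/2 - sin(2*z)/4.
Then F(pi/12) - F(0) = (-1/8 + pi**2/576 + sqrt(3)*pi/48) - (0) = -1/8 + pi**2/576 + sqrt(3)*pi/48.

-1/8 + pi**2/576 + sqrt(3)*pi/48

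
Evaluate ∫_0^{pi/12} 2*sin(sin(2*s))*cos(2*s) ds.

Let u = sin(2*s), so du = 2*cos(2*s) ds. When s = 0, u = 0; when s = pi/12, u = 1/2.
The integral becomes ∫ sin(u) du from 0 to 1/2, with antiderivative -cos(u).
Back in s: F(s) = -cos(sin(2*s)).
Then F(pi/12) - F(0) = (-cos(1/2)) - (-1) = 1 - cos(1/2).

1 - cos(1/2)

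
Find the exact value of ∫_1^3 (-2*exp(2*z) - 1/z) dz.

-exp(6) - log(3) + exp(2)

An antiderivative is F(z) = -exp(2*z) - log(z).
Then F(3) - F(1) = (-exp(6) - log(3)) - (-exp(2)) = -exp(6) - log(3) + exp(2).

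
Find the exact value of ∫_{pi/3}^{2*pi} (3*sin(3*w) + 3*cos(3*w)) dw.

-2

An antiderivative is F(w) = sin(3*w) - cos(3*w).
Then F(2*pi) - F(pi/3) = (-1) - (1) = -2.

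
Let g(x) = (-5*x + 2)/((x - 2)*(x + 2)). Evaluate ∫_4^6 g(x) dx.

-8*log(2) + 3*log(3)

Factor the denominator: x**2 - 4 = (x + 2)(x - 2).
Partial fractions: (-5*x + 2)/((x - 2)*(x + 2)) = -3/(x + 2) - 2/(x - 2).
An antiderivative is F(x) = -2*log(x - 2) - 3*log(x + 2).
Then F(6) - F(4) = (-13*log(2)) - (-5*log(2) - 3*log(3)) = -8*log(2) + 3*log(3).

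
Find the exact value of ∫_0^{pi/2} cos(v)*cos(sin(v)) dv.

Let u = sin(v), so du = cos(v) dv. When v = 0, u = 0; when v = pi/2, u = 1.
The integral becomes ∫ cos(u) du from 0 to 1, with antiderivative sin(u).
Back in v: F(v) = sin(sin(v)).
Then F(pi/2) - F(0) = (sin(1)) - (0) = sin(1).

sin(1)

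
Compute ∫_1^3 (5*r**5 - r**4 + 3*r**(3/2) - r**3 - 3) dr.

54*sqrt(3)/5 + 7966/15

By the power rule, an antiderivative is F(r) = 5*r**6/6 + 6*r**(5/2)/5 - r**5/5 - r**4/4 - 3*r.
Then F(3) - F(1) = (54*sqrt(3)/5 + 10593/20) - (-17/12) = 54*sqrt(3)/5 + 7966/15.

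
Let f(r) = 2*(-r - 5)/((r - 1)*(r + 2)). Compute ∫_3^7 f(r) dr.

Factor the denominator: r**2 + r - 2 = (r + 2)(r - 1).
Partial fractions: 2*(-r - 5)/((r - 1)*(r + 2)) = 2/(r + 2) - 4/(r - 1).
An antiderivative is F(r) = -4*log(r - 1) + 2*log(r + 2).
Then F(7) - F(3) = (-log(16)) - (log(25/16)) = -log(25).

-log(25)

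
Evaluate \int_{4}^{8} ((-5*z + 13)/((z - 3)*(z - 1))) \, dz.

-4*log(7) - log(5) + 4*log(3)

Factor the denominator: z**2 - 4*z + 3 = (z - 1)(z - 3).
Partial fractions: (-5*z + 13)/((z - 3)*(z - 1)) = -4/(z - 1) - 1/(z - 3).
An antiderivative is F(z) = -log(z - 3) - 4*log(z - 1).
Then F(8) - F(4) = (-4*log(7) - log(5)) - (-log(81)) = -4*log(7) - log(5) + 4*log(3).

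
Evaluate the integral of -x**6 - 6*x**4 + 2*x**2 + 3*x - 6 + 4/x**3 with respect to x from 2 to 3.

-167863/315

By the power rule, an antiderivative is F(x) = -x**7/7 - 6*x**5/5 + 2*x**3/3 + 3*x**2/2 - 6*x - 2/x**2.
Then F(3) - F(2) = (-372173/630) - (-12149/210) = -167863/315.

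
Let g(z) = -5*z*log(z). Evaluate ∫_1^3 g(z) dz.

Integrate by parts once (u = ln z, dv = -5*z dz).
An antiderivative is F(z) = -5*z**2*(2*log(z) - 1)/4.
Then F(3) - F(1) = (45/4 - 45*log(3)/2) - (5/4) = 10 - 45*log(3)/2.

10 - 45*log(3)/2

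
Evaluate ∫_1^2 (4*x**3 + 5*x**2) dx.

80/3

By the power rule, an antiderivative is F(x) = x**4 + 5*x**3/3.
Then F(2) - F(1) = (88/3) - (8/3) = 80/3.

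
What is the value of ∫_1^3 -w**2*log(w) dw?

26/9 - 9*log(3)

Integrate by parts once (u = ln w, dv = -w**2 dw).
An antiderivative is F(w) = -w**3*(3*log(w) - 1)/9.
Then F(3) - F(1) = (3 - 9*log(3)) - (1/9) = 26/9 - 9*log(3).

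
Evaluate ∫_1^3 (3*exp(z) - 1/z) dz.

An antiderivative is F(z) = 3*exp(z) - log(z).
Then F(3) - F(1) = (-log(3) + 3*exp(3)) - (3*exp(1)) = -3*exp(1) - log(3) + 3*exp(3).

-3*exp(1) - log(3) + 3*exp(3)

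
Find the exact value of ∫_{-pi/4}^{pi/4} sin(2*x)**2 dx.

Use the identity sin^2(2*x) = (1 - cos(4*x))/2.
An antiderivative is F(x) = x/2 - sin(4*x)/8.
Then F(pi/4) - F(-pi/4) = (pi/8) - (-pi/8) = pi/4.

pi/4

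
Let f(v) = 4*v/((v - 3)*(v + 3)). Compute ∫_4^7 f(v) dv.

-2*log(7) + 2*log(5) + 6*log(2)

Factor the denominator: v**2 - 9 = (v + 3)(v - 3).
Partial fractions: 4*v/((v - 3)*(v + 3)) = 2/(v + 3) + 2/(v - 3).
An antiderivative is F(v) = 2*log(v - 3) + 2*log(v + 3).
Then F(7) - F(4) = (2*log(5) + 6*log(2)) - (log(49)) = -2*log(7) + 2*log(5) + 6*log(2).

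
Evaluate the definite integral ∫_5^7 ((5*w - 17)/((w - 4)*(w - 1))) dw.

Factor the denominator: w**2 - 5*w + 4 = (w - 1)(w - 4).
Partial fractions: (5*w - 17)/((w - 4)*(w - 1)) = 4/(w - 1) + 1/(w - 4).
An antiderivative is F(w) = log(w - 4) + 4*log(w - 1).
Then F(7) - F(5) = (4*log(2) + 5*log(3)) - (8*log(2)) = -4*log(2) + 5*log(3).

-4*log(2) + 5*log(3)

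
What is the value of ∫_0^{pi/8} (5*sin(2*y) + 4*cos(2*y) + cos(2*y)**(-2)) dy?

3 - sqrt(2)/4

An antiderivative is F(y) = 2*sin(2*y) - 5*cos(2*y)/2 + tan(2*y)/2.
Then F(pi/8) - F(0) = (1/2 - sqrt(2)/4) - (-5/2) = 3 - sqrt(2)/4.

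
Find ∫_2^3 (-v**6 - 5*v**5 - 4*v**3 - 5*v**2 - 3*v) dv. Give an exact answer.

By the power rule, an antiderivative is F(v) = -v**7/7 - 5*v**6/6 - v**4 - 5*v**3/3 - 3*v**2/2.
Then F(3) - F(2) = (-7416/7) - (-2246/21) = -20002/21.

-20002/21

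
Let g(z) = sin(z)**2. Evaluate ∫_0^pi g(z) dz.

Use the identity sin^2(z) = (1 - cos(2*z))/2.
An antiderivative is F(z) = z/2 - sin(2*z)/4.
Then F(pi) - F(0) = (pi/2) - (0) = pi/2.

pi/2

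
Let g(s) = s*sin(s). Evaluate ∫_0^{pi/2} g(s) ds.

Integrate by parts once (u = s, dv = sin(s) ds).
An antiderivative is F(s) = -s*cos(s) + sin(s).
Then F(pi/2) - F(0) = (1) - (0) = 1.

1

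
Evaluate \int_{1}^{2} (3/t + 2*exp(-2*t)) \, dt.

An antiderivative is F(t) = 3*log(t) - exp(-2*t).
Then F(2) - F(1) = (-exp(-4) + 3*log(2)) - (-exp(-2)) = -exp(-4) + exp(-2) + 3*log(2).

-exp(-4) + exp(-2) + 3*log(2)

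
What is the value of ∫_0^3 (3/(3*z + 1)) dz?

log(10)

An antiderivative is F(z) = log(3*z + 1).
Then F(3) - F(0) = (log(10)) - (0) = log(10).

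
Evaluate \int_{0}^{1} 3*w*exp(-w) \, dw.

Integrate by parts once (u = w, dv = 3*exp(-w) dw).
An antiderivative is F(w) = (-3*w - 3)*exp(-w).
Then F(1) - F(0) = (-6*exp(-1)) - (-3) = 3 - 6*exp(-1).

3 - 6*exp(-1)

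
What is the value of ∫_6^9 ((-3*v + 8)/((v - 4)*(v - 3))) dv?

Factor the denominator: v**2 - 7*v + 12 = (v - 3)(v - 4).
Partial fractions: (-3*v + 8)/((v - 4)*(v - 3)) = 1/(v - 3) - 4/(v - 4).
An antiderivative is F(v) = -4*log(v - 4) + log(v - 3).
Then F(9) - F(6) = (-4*log(5) + log(2) + log(3)) - (log(3/16)) = -4*log(5) + 5*log(2).

-4*log(5) + 5*log(2)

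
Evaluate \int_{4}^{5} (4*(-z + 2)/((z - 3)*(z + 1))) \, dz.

Factor the denominator: z**2 - 2*z - 3 = (z + 1)(z - 3).
Partial fractions: 4*(-z + 2)/((z - 3)*(z + 1)) = -3/(z + 1) - 1/(z - 3).
An antiderivative is F(z) = -log(z - 3) - 3*log(z + 1).
Then F(5) - F(4) = (-3*log(3) - 4*log(2)) - (-3*log(5)) = -3*log(3) - 4*log(2) + 3*log(5).

-3*log(3) - 4*log(2) + 3*log(5)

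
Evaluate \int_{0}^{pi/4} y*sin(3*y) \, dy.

sqrt(2)*(4 + 3*pi)/72

Integrate by parts once (u = y, dv = sin(3*y) dy).
An antiderivative is F(y) = -y*cos(3*y)/3 + sin(3*y)/9.
Then F(pi/4) - F(0) = (sqrt(2)*(4 + 3*pi)/72) - (0) = sqrt(2)*(4 + 3*pi)/72.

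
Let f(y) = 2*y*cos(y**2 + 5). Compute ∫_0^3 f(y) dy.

-sin(5) + sin(14)

Let u = y**2 + 5, so du = 2*y dy. When y = 0, u = 5; when y = 3, u = 14.
The integral becomes ∫ cos(u) du from 5 to 14, with antiderivative sin(u).
Back in y: F(y) = sin(y**2 + 5).
Then F(3) - F(0) = (sin(14)) - (sin(5)) = -sin(5) + sin(14).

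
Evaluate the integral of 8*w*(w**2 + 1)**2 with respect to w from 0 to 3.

1332

Let u = w**2 + 1, so du = 2*w dw. When w = 0, u = 1; when w = 3, u = 10.
The integral becomes 4·∫ u**2 du from 1 to 10, with antiderivative 4*u**3/3.
Back in w: F(w) = 4*(w**2 + 1)**3/3.
Then F(3) - F(0) = (4000/3) - (4/3) = 1332.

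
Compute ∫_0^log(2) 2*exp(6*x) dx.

21

Let u = exp(x), so du = exp(x) dx. When x = 0, u = 1; when x = log(2), u = 2.
The integral becomes 2·∫ u**5 du from 1 to 2, with antiderivative u**6/3.
Back in x: F(x) = exp(6*x)/3.
Then F(log(2)) - F(0) = (64/3) - (1/3) = 21.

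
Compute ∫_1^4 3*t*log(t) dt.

Integrate by parts once (u = ln t, dv = 3*t dt).
An antiderivative is F(t) = 3*t**2*(2*log(t) - 1)/4.
Then F(4) - F(1) = (-12 + 48*log(2)) - (-3/4) = -45/4 + 48*log(2).

-45/4 + 48*log(2)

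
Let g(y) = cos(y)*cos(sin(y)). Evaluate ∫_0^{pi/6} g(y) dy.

sin(1/2)

Let u = sin(y), so du = cos(y) dy. When y = 0, u = 0; when y = pi/6, u = 1/2.
The integral becomes ∫ cos(u) du from 0 to 1/2, with antiderivative sin(u).
Back in y: F(y) = sin(sin(y)).
Then F(pi/6) - F(0) = (sin(1/2)) - (0) = sin(1/2).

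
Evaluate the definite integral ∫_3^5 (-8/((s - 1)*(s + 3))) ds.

log(4/9)

Factor the denominator: s**2 + 2*s - 3 = (s + 3)(s - 1).
Partial fractions: -8/((s - 1)*(s + 3)) = 2/(s + 3) - 2/(s - 1).
An antiderivative is F(s) = -2*log(s - 1) + 2*log(s + 3).
Then F(5) - F(3) = (log(4)) - (log(9)) = log(4/9).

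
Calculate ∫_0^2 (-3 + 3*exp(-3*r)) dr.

An antiderivative is F(r) = -3*r - exp(-3*r).
Then F(2) - F(0) = (-6 - exp(-6)) - (-1) = -5 - exp(-6).

-5 - exp(-6)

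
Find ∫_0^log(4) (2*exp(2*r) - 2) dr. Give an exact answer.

15 - log(16)

An antiderivative is F(r) = exp(2*r) - 2*r.
Then F(log(4)) - F(0) = (16 - 4*log(2)) - (1) = 15 - log(16).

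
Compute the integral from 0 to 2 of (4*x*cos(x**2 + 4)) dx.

-2*sin(4) + 2*sin(8)

Let u = x**2 + 4, so du = 2*x dx. When x = 0, u = 4; when x = 2, u = 8.
The integral becomes 2·∫ cos(u) du from 4 to 8, with antiderivative 2*sin(u).
Back in x: F(x) = 2*sin(x**2 + 4).
Then F(2) - F(0) = (2*sin(8)) - (2*sin(4)) = -2*sin(4) + 2*sin(8).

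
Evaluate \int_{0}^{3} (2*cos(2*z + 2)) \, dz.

-sin(2) + sin(8)

Let u = 2*z + 2, so du = 2 dz. When z = 0, u = 2; when z = 3, u = 8.
The integral becomes ∫ cos(u) du from 2 to 8, with antiderivative sin(u).
Back in z: F(z) = sin(2*z + 2).
Then F(3) - F(0) = (sin(8)) - (sin(2)) = -sin(2) + sin(8).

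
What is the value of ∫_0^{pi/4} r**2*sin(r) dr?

Integrate by parts twice (u = r^2, dv = sin(r) dr).
An antiderivative is F(r) = -r**2*cos(r) + 2*r*sin(r) + 2*cos(r).
Then F(pi/4) - F(0) = (sqrt(2)*(-pi**2 + 8*pi + 32)/32) - (2) = -2 - sqrt(2)*pi**2/32 + sqrt(2)*pi/4 + sqrt(2).

-2 - sqrt(2)*pi**2/32 + sqrt(2)*pi/4 + sqrt(2)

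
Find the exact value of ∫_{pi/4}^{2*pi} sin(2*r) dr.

An antiderivative is F(r) = -cos(2*r)/2.
Then F(2*pi) - F(pi/4) = (-1/2) - (0) = -1/2.

-1/2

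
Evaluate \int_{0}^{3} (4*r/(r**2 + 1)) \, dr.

log(100)

Let u = r**2 + 1, so du = 2*r dr. When r = 0, u = 1; when r = 3, u = 10.
The integral becomes 2·∫ 1/u du from 1 to 10, with antiderivative 2*log(u).
Back in r: F(r) = 2*log(r**2 + 1).
Then F(3) - F(0) = (log(100)) - (0) = log(100).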